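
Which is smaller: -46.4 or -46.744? -46.744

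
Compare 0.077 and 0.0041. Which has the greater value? 0.077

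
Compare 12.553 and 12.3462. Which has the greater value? 12.553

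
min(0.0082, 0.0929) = 0.0082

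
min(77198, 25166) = 25166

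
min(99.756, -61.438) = -61.438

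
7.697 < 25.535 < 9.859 False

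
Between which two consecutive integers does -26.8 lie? -27 and -26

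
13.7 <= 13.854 True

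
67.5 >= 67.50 True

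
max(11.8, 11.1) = 11.8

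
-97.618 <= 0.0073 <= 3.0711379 True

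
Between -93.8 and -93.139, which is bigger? -93.139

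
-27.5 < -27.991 False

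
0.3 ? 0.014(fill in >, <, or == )>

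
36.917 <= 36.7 False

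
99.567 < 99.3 False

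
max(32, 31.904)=32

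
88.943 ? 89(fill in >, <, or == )<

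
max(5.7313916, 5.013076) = 5.7313916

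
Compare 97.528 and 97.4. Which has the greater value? 97.528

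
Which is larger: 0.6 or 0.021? 0.6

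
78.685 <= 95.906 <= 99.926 True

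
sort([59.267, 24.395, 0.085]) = [0.085, 24.395, 59.267]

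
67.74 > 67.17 True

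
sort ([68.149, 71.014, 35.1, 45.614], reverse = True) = [71.014, 68.149, 45.614, 35.1]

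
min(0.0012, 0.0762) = 0.0012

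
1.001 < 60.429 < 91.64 True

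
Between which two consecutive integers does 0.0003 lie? 0 and 1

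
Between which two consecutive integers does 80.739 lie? 80 and 81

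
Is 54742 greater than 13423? Yes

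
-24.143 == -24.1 False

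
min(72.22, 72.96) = 72.22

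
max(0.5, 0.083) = 0.5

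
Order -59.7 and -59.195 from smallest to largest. -59.7, -59.195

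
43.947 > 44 False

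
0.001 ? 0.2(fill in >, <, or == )<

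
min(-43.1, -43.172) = -43.172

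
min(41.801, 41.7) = 41.7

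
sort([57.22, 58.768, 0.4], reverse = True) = [58.768, 57.22, 0.4]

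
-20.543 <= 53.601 True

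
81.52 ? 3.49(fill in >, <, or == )>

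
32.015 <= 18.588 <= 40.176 False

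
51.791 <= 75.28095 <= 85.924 True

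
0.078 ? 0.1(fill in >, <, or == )<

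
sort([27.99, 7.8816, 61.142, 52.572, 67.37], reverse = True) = [67.37, 61.142, 52.572, 27.99, 7.8816]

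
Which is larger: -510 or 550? 550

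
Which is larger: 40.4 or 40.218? 40.4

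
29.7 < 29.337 False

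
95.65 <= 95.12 False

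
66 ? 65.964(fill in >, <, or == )>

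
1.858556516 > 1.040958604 True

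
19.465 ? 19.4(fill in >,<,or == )>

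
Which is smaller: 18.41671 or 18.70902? 18.41671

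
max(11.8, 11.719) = 11.8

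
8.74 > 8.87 False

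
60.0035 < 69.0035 True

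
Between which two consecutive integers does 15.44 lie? 15 and 16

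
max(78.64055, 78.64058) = 78.64058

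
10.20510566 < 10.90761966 True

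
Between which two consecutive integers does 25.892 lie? 25 and 26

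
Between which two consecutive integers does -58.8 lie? -59 and -58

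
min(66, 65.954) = 65.954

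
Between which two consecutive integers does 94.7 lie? 94 and 95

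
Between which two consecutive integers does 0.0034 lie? 0 and 1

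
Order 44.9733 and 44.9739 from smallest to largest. 44.9733, 44.9739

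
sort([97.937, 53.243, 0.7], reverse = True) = [97.937, 53.243, 0.7]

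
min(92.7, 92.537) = 92.537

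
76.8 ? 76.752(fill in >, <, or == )>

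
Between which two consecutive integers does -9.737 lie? -10 and -9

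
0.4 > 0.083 True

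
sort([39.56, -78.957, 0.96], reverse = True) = [39.56, 0.96, -78.957]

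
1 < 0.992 False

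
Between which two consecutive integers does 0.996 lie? 0 and 1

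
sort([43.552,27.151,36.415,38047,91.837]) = [27.151,36.415,43.552,91.837,38047]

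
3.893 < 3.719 False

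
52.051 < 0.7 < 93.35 False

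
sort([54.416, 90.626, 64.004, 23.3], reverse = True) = [90.626, 64.004, 54.416, 23.3]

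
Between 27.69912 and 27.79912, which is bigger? 27.79912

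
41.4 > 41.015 True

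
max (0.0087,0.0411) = 0.0411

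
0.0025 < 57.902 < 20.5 False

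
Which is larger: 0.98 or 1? 1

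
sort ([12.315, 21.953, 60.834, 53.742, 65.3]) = [12.315, 21.953, 53.742, 60.834, 65.3]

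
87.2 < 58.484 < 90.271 False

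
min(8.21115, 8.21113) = 8.21113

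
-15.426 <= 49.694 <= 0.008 False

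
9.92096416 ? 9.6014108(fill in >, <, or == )>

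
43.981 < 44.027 True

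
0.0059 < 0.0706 True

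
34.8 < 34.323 False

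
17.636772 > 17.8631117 False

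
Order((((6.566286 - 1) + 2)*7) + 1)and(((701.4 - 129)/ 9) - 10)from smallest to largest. (((701.4 - 129)/ 9) - 10), ((((6.566286 - 1) + 2)*7) + 1)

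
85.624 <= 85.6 False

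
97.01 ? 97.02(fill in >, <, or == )<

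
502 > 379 True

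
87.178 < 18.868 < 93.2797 False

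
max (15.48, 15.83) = 15.83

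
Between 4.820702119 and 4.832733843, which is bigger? 4.832733843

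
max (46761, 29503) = 46761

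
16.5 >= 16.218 True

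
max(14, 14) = 14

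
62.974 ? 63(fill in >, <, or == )<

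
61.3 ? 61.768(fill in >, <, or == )<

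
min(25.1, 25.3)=25.1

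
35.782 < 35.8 True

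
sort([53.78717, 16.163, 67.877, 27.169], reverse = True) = [67.877, 53.78717, 27.169, 16.163]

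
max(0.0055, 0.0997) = 0.0997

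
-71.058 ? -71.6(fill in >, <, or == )>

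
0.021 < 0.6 True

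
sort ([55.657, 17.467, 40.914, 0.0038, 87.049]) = [0.0038, 17.467, 40.914, 55.657, 87.049]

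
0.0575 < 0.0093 False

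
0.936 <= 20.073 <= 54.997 True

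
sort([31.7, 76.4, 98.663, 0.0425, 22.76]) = [0.0425, 22.76, 31.7, 76.4, 98.663]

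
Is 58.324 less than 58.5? Yes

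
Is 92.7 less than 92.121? No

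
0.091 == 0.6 False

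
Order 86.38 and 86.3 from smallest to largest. 86.3, 86.38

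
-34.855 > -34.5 False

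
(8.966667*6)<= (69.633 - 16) False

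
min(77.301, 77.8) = 77.301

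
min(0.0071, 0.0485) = 0.0071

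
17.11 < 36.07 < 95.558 True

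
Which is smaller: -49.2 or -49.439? -49.439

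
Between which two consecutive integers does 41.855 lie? 41 and 42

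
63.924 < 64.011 True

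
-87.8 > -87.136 False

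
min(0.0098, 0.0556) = 0.0098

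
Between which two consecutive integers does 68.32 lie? 68 and 69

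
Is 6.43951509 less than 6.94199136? Yes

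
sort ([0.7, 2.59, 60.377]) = [0.7, 2.59, 60.377]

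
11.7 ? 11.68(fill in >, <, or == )>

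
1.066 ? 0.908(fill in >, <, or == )>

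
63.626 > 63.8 False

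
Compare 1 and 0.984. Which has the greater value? 1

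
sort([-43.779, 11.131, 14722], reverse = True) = [14722, 11.131, -43.779]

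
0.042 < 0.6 True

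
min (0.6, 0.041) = 0.041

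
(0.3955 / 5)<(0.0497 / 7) False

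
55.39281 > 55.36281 True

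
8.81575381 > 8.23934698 True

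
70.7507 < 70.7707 True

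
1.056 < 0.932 False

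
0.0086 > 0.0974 False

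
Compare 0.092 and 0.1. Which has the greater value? 0.1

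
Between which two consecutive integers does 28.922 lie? 28 and 29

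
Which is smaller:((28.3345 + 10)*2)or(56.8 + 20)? ((28.3345 + 10)*2)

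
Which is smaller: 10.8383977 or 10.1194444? 10.1194444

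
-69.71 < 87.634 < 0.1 False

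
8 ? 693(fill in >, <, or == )<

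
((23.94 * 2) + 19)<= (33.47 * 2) True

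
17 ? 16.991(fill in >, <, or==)>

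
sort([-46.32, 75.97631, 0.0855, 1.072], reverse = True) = [75.97631, 1.072, 0.0855, -46.32]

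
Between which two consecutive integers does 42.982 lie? 42 and 43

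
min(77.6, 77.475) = 77.475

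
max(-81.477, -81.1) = -81.1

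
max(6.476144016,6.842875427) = 6.842875427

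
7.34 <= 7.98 True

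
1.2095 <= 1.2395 True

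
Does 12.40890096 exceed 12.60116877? No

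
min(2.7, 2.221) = 2.221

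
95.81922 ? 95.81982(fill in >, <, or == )<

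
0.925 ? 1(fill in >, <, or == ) <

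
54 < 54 False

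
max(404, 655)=655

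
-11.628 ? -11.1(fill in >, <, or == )<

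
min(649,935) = 649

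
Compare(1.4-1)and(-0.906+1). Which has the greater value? (1.4-1)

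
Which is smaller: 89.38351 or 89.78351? 89.38351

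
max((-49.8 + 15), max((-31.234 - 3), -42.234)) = -34.234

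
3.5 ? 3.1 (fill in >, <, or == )>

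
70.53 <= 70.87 True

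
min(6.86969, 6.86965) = 6.86965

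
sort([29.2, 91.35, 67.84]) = [29.2, 67.84, 91.35]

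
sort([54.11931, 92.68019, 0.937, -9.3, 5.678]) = [-9.3, 0.937, 5.678, 54.11931, 92.68019]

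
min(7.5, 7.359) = 7.359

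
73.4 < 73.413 True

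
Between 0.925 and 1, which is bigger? 1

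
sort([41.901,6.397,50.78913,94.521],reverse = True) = [94.521,50.78913,41.901,6.397]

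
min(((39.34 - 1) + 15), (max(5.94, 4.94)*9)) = 53.34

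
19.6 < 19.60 False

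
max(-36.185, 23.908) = 23.908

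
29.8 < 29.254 False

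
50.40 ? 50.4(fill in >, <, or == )==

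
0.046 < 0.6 True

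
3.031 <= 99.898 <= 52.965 False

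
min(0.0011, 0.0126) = 0.0011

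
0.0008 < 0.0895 True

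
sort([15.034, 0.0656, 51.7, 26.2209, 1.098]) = [0.0656, 1.098, 15.034, 26.2209, 51.7]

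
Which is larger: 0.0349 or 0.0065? 0.0349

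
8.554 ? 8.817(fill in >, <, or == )<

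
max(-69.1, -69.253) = -69.1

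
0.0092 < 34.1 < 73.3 True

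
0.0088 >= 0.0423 False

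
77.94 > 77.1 True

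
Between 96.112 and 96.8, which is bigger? 96.8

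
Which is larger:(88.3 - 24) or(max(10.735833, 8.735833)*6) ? (max(10.735833, 8.735833)*6)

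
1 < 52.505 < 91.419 True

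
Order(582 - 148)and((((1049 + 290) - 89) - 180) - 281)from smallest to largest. (582 - 148), ((((1049 + 290) - 89) - 180) - 281)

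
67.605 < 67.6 False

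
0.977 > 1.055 False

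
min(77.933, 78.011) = 77.933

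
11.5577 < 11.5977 True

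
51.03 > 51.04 False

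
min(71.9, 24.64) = 24.64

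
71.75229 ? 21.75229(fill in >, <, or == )>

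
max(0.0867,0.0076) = 0.0867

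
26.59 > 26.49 True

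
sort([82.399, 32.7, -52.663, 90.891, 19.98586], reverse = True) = [90.891, 82.399, 32.7, 19.98586, -52.663]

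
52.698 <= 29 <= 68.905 False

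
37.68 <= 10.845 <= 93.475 False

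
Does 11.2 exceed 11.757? No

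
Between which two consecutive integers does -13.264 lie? -14 and -13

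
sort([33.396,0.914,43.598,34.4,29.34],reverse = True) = [43.598,34.4,33.396,29.34,0.914]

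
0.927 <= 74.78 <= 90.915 True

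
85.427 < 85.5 True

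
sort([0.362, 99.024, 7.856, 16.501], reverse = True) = [99.024, 16.501, 7.856, 0.362]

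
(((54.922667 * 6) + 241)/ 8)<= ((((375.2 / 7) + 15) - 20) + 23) True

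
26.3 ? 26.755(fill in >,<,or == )<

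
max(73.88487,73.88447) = 73.88487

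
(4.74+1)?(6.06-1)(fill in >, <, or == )>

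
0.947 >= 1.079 False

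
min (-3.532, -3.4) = -3.532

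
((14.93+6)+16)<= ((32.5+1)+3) False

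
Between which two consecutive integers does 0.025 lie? 0 and 1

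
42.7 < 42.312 False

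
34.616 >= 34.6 True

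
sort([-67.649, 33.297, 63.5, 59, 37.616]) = [-67.649, 33.297, 37.616, 59, 63.5]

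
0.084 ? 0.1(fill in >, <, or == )<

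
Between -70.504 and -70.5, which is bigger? -70.5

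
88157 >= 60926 True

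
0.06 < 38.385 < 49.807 True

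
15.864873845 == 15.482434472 False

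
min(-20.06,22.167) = -20.06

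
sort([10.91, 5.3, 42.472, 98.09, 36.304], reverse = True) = [98.09, 42.472, 36.304, 10.91, 5.3]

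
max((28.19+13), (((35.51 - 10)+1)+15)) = 41.51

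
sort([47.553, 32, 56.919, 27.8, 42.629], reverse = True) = [56.919, 47.553, 42.629, 32, 27.8]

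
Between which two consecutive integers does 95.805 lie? 95 and 96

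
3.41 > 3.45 False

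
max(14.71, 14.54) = 14.71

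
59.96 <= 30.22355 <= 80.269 False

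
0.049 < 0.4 True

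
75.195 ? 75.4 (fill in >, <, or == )<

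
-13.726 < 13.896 True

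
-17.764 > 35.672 False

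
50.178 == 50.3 False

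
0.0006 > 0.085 False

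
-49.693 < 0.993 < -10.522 False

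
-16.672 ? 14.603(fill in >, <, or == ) <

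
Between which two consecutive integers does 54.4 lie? 54 and 55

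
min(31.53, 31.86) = 31.53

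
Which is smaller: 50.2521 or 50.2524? 50.2521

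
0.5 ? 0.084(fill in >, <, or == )>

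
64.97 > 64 True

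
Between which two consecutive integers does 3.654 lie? 3 and 4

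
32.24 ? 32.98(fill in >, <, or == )<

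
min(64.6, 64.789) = 64.6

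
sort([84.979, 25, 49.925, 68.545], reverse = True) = [84.979, 68.545, 49.925, 25]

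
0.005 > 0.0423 False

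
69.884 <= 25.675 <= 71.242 False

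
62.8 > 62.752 True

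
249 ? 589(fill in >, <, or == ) <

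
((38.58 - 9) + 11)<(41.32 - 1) False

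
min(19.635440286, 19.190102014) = 19.190102014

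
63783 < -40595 False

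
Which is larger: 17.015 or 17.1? 17.1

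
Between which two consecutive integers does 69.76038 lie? 69 and 70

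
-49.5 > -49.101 False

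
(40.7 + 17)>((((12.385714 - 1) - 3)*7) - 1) True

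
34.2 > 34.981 False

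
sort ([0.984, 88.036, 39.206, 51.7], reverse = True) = [88.036, 51.7, 39.206, 0.984]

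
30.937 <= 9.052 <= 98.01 False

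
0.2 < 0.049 False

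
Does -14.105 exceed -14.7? Yes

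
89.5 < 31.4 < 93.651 False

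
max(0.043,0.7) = 0.7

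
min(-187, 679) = -187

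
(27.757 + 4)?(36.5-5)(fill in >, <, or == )>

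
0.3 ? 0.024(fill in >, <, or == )>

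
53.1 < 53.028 False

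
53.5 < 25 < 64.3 False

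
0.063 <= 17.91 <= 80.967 True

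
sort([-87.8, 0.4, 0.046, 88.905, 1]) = [-87.8, 0.046, 0.4, 1, 88.905]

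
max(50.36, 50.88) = 50.88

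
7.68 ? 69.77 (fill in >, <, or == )<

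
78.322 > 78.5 False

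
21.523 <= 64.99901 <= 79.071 True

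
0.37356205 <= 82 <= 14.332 False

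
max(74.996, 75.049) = 75.049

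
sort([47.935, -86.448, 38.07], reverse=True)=[47.935, 38.07, -86.448]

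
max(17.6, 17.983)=17.983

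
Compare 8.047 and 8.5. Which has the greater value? 8.5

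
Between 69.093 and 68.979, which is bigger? 69.093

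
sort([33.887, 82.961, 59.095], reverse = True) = [82.961, 59.095, 33.887]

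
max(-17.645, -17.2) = -17.2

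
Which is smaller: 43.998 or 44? 43.998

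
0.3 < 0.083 False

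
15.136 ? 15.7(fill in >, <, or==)<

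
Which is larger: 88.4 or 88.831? 88.831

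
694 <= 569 False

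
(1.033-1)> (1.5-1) False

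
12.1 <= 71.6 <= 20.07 False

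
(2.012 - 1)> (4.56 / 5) True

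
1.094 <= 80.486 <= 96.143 True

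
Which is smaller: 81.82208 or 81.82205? 81.82205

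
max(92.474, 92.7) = 92.7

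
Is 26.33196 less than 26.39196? Yes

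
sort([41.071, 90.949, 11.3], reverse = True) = [90.949, 41.071, 11.3]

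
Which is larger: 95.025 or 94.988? 95.025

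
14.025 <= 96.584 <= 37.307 False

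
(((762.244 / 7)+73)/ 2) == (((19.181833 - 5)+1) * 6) False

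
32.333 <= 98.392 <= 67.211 False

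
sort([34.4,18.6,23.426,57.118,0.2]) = [0.2,18.6,23.426,34.4,57.118]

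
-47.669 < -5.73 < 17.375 True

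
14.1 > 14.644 False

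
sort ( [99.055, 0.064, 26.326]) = [0.064, 26.326, 99.055]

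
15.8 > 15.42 True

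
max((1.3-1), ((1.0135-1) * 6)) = 0.3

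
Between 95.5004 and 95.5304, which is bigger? 95.5304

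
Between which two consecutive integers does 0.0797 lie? 0 and 1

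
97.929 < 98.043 True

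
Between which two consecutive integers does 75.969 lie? 75 and 76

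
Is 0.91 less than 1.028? Yes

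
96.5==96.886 False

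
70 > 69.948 True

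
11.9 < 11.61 False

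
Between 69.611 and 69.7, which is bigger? 69.7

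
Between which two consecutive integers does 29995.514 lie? 29995 and 29996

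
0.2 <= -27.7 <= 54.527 False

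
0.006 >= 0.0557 False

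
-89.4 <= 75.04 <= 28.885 False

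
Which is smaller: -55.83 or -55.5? -55.83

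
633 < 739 True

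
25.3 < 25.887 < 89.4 True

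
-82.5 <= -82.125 True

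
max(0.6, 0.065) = 0.6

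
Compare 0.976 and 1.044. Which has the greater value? 1.044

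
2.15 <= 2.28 True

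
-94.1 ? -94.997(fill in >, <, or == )>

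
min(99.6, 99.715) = 99.6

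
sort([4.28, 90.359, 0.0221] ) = [0.0221, 4.28, 90.359]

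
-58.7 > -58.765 True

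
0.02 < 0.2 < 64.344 True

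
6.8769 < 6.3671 False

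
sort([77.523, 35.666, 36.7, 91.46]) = [35.666, 36.7, 77.523, 91.46]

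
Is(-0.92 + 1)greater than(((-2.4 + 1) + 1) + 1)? No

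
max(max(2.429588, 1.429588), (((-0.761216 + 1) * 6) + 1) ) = 2.432704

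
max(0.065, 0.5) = 0.5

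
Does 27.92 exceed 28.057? No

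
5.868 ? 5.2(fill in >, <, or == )>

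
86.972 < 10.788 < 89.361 False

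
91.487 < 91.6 True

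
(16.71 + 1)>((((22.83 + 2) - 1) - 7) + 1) False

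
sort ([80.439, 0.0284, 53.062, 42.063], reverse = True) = [80.439, 53.062, 42.063, 0.0284]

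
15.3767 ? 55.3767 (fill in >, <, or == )<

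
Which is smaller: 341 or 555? 341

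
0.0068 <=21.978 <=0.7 False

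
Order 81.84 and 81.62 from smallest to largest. 81.62, 81.84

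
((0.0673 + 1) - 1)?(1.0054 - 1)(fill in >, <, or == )>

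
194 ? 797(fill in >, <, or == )<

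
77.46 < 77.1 False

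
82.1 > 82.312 False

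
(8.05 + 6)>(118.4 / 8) False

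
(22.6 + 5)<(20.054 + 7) False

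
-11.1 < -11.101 False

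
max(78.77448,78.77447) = 78.77448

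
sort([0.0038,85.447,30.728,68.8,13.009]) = [0.0038,13.009,30.728,68.8,85.447]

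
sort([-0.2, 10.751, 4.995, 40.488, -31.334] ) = [-31.334, -0.2, 4.995, 10.751, 40.488]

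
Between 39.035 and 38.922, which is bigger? 39.035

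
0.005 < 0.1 True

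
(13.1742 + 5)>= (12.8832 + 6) False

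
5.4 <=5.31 False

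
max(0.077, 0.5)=0.5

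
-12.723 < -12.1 True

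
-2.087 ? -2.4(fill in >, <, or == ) >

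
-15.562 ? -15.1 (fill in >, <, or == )<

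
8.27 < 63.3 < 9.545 False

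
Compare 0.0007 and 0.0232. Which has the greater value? 0.0232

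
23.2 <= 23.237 True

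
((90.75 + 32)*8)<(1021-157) False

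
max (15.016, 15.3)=15.3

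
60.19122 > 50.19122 True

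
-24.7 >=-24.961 True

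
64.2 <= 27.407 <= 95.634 False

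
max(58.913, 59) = 59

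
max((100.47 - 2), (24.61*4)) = 98.47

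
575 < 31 False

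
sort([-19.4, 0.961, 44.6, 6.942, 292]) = [-19.4, 0.961, 6.942, 44.6, 292]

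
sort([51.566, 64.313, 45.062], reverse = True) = [64.313, 51.566, 45.062]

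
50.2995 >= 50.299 True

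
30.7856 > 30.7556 True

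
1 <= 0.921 False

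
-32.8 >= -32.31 False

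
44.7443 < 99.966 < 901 True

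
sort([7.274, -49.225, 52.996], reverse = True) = [52.996, 7.274, -49.225]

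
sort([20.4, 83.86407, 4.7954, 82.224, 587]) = [4.7954, 20.4, 82.224, 83.86407, 587]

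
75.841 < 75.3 False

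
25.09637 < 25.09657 True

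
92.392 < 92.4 True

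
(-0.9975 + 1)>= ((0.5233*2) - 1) False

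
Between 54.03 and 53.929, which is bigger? 54.03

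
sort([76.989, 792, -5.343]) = [-5.343, 76.989, 792]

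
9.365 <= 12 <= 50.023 True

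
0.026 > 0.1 False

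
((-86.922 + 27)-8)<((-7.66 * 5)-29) True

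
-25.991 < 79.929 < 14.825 False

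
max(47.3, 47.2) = 47.3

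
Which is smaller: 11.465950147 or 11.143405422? 11.143405422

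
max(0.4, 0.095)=0.4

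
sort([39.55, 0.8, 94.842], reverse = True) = [94.842, 39.55, 0.8]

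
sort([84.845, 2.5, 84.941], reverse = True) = [84.941, 84.845, 2.5]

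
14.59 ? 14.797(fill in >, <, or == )<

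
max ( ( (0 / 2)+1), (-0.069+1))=1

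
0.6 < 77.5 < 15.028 False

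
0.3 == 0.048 False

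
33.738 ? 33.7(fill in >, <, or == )>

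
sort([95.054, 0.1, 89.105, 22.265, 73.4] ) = [0.1, 22.265, 73.4, 89.105, 95.054]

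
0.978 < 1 True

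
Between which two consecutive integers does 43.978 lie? 43 and 44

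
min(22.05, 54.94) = 22.05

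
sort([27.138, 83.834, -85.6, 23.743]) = [-85.6, 23.743, 27.138, 83.834]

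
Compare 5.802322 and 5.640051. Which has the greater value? 5.802322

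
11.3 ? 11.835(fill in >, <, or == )<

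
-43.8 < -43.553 True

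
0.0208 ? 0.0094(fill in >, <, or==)>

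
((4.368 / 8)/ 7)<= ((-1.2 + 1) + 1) True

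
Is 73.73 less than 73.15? No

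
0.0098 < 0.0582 True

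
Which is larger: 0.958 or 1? 1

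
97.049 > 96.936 True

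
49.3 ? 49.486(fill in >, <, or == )<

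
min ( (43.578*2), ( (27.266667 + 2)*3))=87.156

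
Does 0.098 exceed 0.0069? Yes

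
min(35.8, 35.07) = 35.07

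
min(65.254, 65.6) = 65.254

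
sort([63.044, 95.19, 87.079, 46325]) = [63.044, 87.079, 95.19, 46325]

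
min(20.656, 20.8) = 20.656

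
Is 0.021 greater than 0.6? No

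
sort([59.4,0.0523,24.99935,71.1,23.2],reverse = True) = [71.1,59.4,24.99935,23.2,0.0523]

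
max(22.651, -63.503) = 22.651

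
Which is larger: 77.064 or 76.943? 77.064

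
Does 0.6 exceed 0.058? Yes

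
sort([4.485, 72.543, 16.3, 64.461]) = [4.485, 16.3, 64.461, 72.543]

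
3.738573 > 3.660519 True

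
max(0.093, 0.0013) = 0.093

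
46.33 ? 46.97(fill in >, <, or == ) <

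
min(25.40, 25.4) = 25.40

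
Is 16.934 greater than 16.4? Yes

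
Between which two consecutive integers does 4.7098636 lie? 4 and 5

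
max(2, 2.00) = 2.00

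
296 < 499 True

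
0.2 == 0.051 False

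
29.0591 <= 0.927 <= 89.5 False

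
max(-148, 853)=853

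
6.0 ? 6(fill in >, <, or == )==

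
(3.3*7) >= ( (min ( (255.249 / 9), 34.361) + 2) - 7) False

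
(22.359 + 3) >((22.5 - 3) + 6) False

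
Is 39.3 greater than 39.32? No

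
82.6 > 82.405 True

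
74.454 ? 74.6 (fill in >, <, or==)<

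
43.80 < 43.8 False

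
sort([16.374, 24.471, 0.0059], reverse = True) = [24.471, 16.374, 0.0059]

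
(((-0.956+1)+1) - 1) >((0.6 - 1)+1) False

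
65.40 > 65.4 False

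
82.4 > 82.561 False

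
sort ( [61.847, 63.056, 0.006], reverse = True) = [63.056, 61.847, 0.006]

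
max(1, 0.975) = 1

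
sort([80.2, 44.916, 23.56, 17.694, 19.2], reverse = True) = [80.2, 44.916, 23.56, 19.2, 17.694]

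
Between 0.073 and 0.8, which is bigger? 0.8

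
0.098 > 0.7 False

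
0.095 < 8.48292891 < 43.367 True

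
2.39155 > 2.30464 True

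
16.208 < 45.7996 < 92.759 True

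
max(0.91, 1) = 1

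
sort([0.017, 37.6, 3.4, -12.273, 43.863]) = [-12.273, 0.017, 3.4, 37.6, 43.863]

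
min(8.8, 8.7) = 8.7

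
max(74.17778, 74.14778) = 74.17778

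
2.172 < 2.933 True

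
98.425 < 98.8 True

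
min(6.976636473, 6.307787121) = 6.307787121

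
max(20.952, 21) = 21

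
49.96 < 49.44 False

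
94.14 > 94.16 False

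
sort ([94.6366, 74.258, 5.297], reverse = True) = [94.6366, 74.258, 5.297]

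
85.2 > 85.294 False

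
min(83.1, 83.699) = 83.1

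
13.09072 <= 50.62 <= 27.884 False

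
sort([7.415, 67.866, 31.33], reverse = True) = [67.866, 31.33, 7.415]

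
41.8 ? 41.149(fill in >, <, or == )>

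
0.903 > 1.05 False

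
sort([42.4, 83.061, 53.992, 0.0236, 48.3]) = [0.0236, 42.4, 48.3, 53.992, 83.061]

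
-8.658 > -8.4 False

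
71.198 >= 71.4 False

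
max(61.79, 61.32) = 61.79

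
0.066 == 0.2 False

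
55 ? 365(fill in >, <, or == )<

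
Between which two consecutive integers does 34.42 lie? 34 and 35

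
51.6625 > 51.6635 False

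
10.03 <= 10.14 True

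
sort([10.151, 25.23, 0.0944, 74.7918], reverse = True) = [74.7918, 25.23, 10.151, 0.0944]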